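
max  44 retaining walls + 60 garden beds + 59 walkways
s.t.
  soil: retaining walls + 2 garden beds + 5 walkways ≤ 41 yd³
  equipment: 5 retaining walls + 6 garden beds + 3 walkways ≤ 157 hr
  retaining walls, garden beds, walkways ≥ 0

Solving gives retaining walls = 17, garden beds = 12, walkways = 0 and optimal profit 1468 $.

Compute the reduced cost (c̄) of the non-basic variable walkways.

Check each constraint at x*: soil 41/41 (tight); equipment 157/157 (tight).
From A_Bᵀ y = c: 1·y_soil + 5·y_equipment = 44; 2·y_soil + 6·y_equipment = 60.
Solving: y_soil = 9, y_equipment = 7.
Reduced cost of walkways: c₃ − yᵀa₃ = 59 − (9·5 + 7·3) = 59 − 66 = -7.

-7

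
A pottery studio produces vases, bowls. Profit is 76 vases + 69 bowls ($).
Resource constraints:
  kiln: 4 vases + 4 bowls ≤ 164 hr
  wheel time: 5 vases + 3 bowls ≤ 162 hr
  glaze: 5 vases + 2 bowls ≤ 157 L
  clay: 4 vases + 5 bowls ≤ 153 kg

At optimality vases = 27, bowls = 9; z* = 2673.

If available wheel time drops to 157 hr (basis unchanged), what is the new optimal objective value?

2633

At the optimum: kiln uses 144 of 164 (slack = 20); wheel time uses 162 of 162 (binding); glaze uses 153 of 157 (slack = 4); clay uses 153 of 153 (binding).
By complementary slackness, y = 0 for the non-binding constraints.
The binding rows give the dual system: 5·y_wheel time + 4·y_clay = 76 and 3·y_wheel time + 5·y_clay = 69.
Solving: y_wheel time = 8, y_clay = 9.
Δz = y_wheel time·Δb = 8 × (-5) = -40, so new z* = 2673 − 40 = 2633.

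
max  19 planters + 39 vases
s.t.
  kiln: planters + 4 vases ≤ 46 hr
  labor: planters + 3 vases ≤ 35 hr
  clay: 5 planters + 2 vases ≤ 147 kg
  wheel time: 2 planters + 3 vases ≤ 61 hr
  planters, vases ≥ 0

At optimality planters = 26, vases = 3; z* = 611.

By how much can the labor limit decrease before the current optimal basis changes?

3

Binding constraints: labor, wheel time. The basis is B = [[1,3],[2,3]] with det -3.
Per unit decrease in labor, x* moves by d = (1, -0.6667).
The basis stays optimal until clay becomes binding; allowable decrease = 3 hr.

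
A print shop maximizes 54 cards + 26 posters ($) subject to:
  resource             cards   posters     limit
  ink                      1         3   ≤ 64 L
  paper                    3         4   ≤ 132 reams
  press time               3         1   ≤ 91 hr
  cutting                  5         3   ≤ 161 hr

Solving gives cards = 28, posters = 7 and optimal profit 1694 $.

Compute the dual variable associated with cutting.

Binding: press time and cutting. Non-binding: ink (15 unused), paper (20 unused).
Slack constraints have shadow price 0 (complementary slackness).
The binding rows give the dual system: 3·y_press time + 5·y_cutting = 54 and 1·y_press time + 3·y_cutting = 26.
→ y_press time = 8 and y_cutting = 6.
Shadow price of cutting = 6.

6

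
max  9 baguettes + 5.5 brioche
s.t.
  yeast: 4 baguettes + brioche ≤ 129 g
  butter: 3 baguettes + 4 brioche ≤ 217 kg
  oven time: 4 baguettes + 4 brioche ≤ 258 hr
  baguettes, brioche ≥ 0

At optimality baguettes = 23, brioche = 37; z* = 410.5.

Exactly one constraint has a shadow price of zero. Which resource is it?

yeast: 129/129 (binding)
butter: 217/217 (binding)
oven time: 240/258 (slack 18)
By complementary slackness, a constraint with positive slack has shadow price 0 → oven time.

oven time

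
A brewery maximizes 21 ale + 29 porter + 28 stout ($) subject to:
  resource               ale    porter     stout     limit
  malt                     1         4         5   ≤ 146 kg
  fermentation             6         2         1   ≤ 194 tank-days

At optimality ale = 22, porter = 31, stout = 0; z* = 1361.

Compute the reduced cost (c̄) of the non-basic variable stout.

At the optimum: malt uses 146 of 146 (binding); fermentation uses 194 of 194 (binding).
Dual feasibility on the basic columns requires 1·y_malt + 6·y_fermentation = 21, 4·y_malt + 2·y_fermentation = 29.
→ y_malt = 6 and y_fermentation = 2.5.
Reduced cost of stout: c₃ − yᵀa₃ = 28 − (6·5 + 2.5·1) = 28 − 32.5 = -4.5.

-4.5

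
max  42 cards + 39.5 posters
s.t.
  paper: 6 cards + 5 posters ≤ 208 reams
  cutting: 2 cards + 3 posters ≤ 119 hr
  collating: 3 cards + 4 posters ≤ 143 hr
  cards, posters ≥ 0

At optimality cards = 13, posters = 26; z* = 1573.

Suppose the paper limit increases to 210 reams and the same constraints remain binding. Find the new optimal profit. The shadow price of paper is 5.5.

Δb = 2, so new z* = 1573 + (5.5)·(2) = 1573 + 11 = 1584.

1584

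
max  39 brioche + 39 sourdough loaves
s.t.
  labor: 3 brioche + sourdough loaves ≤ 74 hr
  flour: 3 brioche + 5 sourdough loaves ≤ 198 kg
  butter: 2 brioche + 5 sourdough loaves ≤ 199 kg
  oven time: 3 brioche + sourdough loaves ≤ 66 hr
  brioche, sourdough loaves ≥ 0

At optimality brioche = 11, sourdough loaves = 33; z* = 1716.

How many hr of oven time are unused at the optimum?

oven time used = 3·11 + 1·33 = 66; slack = 66 − 66 = 0.

0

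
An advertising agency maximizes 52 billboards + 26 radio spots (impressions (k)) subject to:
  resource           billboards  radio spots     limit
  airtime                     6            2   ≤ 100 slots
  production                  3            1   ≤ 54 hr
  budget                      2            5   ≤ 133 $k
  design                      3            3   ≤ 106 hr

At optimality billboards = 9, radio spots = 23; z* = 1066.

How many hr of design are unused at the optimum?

10

design used = 3·9 + 3·23 = 96; slack = 106 − 96 = 10.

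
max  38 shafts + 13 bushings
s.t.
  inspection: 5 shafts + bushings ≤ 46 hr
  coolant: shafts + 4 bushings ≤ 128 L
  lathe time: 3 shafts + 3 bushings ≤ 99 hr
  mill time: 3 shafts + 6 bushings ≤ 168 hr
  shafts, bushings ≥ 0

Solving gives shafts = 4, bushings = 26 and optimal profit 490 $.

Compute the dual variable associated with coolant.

Binding: inspection and mill time. Non-binding: coolant (20 unused), lathe time (9 unused).
By complementary slackness, y = 0 for the non-binding constraints.
The binding rows give the dual system: 5·y_inspection + 3·y_mill time = 38 and 1·y_inspection + 6·y_mill time = 13.
This yields shadow prices y_inspection = 7, y_mill time = 1.
Shadow price of coolant = 0.

0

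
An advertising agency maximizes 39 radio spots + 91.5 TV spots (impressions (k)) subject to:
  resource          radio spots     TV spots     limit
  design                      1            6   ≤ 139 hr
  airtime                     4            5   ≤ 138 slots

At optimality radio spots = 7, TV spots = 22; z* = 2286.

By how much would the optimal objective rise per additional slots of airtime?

7.5

At the optimum: design uses 139 of 139 (binding); airtime uses 138 of 138 (binding).
The binding rows give the dual system: 1·y_design + 4·y_airtime = 39 and 6·y_design + 5·y_airtime = 91.5.
→ y_design = 9 and y_airtime = 7.5.
Shadow price of airtime = 7.5.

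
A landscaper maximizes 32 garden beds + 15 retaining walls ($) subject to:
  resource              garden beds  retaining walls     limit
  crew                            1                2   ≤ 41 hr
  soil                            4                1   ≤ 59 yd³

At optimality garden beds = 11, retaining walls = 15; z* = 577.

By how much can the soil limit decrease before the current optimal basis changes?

38.5

Binding constraints: crew, soil. The basis is B = [[1,2],[4,1]] with det -7.
Per unit decrease in soil, x* moves by d = (-0.2857, 0.1429).
The basis stays optimal until garden beds reaches 0; allowable decrease = 38.5 yd³.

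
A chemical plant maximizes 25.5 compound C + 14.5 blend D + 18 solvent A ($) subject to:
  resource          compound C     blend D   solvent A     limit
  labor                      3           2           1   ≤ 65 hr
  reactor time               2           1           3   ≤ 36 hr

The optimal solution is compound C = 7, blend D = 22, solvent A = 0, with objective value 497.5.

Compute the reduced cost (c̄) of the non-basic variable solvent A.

-8

At the optimum: labor uses 65 of 65 (binding); reactor time uses 36 of 36 (binding).
From A_Bᵀ y = c: 3·y_labor + 2·y_reactor time = 25.5; 2·y_labor + 1·y_reactor time = 14.5.
Solving: y_labor = 3.5, y_reactor time = 7.5.
Reduced cost of solvent A: c₃ − yᵀa₃ = 18 − (3.5·1 + 7.5·3) = 18 − 26 = -8.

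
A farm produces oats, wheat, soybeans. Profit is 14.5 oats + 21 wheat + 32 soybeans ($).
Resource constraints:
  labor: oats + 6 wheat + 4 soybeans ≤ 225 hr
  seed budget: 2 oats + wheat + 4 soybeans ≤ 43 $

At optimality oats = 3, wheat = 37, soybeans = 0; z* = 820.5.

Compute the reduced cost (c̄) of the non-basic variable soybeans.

Both labor and seed budget are binding at x*.
Dual feasibility on the basic columns requires 1·y_labor + 2·y_seed budget = 14.5, 6·y_labor + 1·y_seed budget = 21.
→ y_labor = 2.5 and y_seed budget = 6.
Reduced cost of soybeans: c₃ − yᵀa₃ = 32 − (2.5·4 + 6·4) = 32 − 34 = -2.

-2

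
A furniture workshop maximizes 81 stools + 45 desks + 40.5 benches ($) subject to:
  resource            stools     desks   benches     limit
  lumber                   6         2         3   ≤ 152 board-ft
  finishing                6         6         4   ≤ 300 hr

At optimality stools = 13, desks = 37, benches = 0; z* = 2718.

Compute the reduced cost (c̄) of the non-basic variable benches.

-4.5

Check each constraint at x*: lumber 152/152 (tight); finishing 300/300 (tight).
The binding rows give the dual system: 6·y_lumber + 6·y_finishing = 81 and 2·y_lumber + 6·y_finishing = 45.
→ y_lumber = 9 and y_finishing = 4.5.
Reduced cost of benches: c₃ − yᵀa₃ = 40.5 − (9·3 + 4.5·4) = 40.5 − 45 = -4.5.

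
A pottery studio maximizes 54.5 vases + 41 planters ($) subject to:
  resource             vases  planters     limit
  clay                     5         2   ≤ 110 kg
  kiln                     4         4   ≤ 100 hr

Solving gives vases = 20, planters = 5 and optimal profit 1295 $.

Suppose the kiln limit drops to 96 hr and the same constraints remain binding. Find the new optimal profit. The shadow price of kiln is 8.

1263

Δb = -4, so new z* = 1295 + (8)·(-4) = 1295 − 32 = 1263.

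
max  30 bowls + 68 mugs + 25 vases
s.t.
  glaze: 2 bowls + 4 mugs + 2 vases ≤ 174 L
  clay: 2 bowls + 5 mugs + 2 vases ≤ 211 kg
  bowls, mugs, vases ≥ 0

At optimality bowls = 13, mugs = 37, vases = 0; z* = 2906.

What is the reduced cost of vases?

-5

Check each constraint at x*: glaze 174/174 (tight); clay 211/211 (tight).
The binding rows give the dual system: 2·y_glaze + 2·y_clay = 30 and 4·y_glaze + 5·y_clay = 68.
→ y_glaze = 7 and y_clay = 8.
Reduced cost of vases: c₃ − yᵀa₃ = 25 − (7·2 + 8·2) = 25 − 30 = -5.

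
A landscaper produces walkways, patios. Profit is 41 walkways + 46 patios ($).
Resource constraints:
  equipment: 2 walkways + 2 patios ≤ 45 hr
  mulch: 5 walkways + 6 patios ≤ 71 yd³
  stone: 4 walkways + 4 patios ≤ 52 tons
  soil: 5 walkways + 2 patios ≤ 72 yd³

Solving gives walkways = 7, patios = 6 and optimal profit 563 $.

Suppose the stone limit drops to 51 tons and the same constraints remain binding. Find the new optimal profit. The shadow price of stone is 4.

559

Δb = -1, so new z* = 563 + (4)·(-1) = 563 − 4 = 559.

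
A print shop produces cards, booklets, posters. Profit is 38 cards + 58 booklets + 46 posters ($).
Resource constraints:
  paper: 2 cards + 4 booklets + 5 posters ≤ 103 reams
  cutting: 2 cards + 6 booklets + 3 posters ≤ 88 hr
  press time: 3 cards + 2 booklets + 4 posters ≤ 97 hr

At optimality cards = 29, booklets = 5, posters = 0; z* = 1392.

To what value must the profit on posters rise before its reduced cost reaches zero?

Check each constraint at x*: paper 78/103 (slack 25); cutting 88/88 (tight); press time 97/97 (tight).
By complementary slackness, y = 0 for the non-binding constraint.
Dual feasibility on the basic columns requires 2·y_cutting + 3·y_press time = 38, 6·y_cutting + 2·y_press time = 58.
→ y_cutting = 7 and y_press time = 8.
posters enters the basis when its profit ≥ yᵀa₃ = 7·3 + 8·4 = 53.

53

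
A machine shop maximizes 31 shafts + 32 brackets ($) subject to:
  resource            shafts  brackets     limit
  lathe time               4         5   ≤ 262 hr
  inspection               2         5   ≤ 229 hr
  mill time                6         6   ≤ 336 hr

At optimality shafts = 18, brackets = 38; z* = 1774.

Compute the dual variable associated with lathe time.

1

Check each constraint at x*: lathe time 262/262 (tight); inspection 226/229 (slack 3); mill time 336/336 (tight).
Since inspection is not tight, its dual is 0.
The binding rows give the dual system: 4·y_lathe time + 6·y_mill time = 31 and 5·y_lathe time + 6·y_mill time = 32.
This yields shadow prices y_lathe time = 1, y_mill time = 4.5.
Shadow price of lathe time = 1.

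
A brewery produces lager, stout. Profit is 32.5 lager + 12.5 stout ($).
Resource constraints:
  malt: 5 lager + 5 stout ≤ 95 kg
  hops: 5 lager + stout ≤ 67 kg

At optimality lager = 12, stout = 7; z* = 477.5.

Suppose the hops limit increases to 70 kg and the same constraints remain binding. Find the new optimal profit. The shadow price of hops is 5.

492.5

Δb = 3, so new z* = 477.5 + (5)·(3) = 477.5 + 15 = 492.5.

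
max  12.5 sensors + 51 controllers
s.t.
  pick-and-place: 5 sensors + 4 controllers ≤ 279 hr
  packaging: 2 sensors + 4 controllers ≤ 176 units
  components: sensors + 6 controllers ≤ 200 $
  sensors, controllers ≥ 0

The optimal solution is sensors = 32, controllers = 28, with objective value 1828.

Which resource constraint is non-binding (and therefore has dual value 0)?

pick-and-place: 272/279 (slack 7)
packaging: 176/176 (binding)
components: 200/200 (binding)
By complementary slackness, a constraint with positive slack has shadow price 0 → pick-and-place.

pick-and-place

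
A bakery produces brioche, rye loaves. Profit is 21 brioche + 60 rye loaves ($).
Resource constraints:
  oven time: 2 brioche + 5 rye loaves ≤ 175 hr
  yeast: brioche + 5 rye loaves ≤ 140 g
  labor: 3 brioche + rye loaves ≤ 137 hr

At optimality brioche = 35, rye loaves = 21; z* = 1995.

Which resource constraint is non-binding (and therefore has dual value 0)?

labor

oven time: 175/175 (binding)
yeast: 140/140 (binding)
labor: 126/137 (slack 11)
By complementary slackness, a constraint with positive slack has shadow price 0 → labor.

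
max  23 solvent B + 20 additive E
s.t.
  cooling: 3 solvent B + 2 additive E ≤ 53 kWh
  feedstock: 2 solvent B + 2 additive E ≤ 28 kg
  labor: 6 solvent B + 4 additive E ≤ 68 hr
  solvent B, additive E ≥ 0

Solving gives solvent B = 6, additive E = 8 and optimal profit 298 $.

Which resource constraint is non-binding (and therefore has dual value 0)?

cooling: 34/53 (slack 19)
feedstock: 28/28 (binding)
labor: 68/68 (binding)
By complementary slackness, a constraint with positive slack has shadow price 0 → cooling.

cooling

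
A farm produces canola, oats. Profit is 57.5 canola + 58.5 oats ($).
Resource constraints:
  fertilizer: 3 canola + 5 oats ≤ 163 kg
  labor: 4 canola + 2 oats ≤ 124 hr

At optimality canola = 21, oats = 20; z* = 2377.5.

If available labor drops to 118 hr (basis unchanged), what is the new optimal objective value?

Check each constraint at x*: fertilizer 163/163 (tight); labor 124/124 (tight).
The binding rows give the dual system: 3·y_fertilizer + 4·y_labor = 57.5 and 5·y_fertilizer + 2·y_labor = 58.5.
→ y_fertilizer = 8.5 and y_labor = 8.
Δz = y_labor·Δb = 8 × (-6) = -48, so new z* = 2377.5 − 48 = 2329.5.

2329.5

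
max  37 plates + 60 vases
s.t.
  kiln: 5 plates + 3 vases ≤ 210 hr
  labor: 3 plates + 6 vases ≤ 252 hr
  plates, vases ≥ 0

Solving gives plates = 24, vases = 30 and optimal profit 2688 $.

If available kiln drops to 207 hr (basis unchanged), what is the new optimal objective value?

2682

Both kiln and labor are binding at x*.
Dual feasibility on the basic columns requires 5·y_kiln + 3·y_labor = 37, 3·y_kiln + 6·y_labor = 60.
This yields shadow prices y_kiln = 2, y_labor = 9.
Δz = y_kiln·Δb = 2 × (-3) = -6, so new z* = 2688 − 6 = 2682.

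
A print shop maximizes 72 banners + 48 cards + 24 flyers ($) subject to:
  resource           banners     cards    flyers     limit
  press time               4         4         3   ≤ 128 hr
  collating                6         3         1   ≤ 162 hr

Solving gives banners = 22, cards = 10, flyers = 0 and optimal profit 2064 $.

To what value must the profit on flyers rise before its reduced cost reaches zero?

26

Both press time and collating are binding at x*.
Dual feasibility on the basic columns requires 4·y_press time + 6·y_collating = 72, 4·y_press time + 3·y_collating = 48.
→ y_press time = 6 and y_collating = 8.
flyers enters the basis when its profit ≥ yᵀa₃ = 6·3 + 8·1 = 26.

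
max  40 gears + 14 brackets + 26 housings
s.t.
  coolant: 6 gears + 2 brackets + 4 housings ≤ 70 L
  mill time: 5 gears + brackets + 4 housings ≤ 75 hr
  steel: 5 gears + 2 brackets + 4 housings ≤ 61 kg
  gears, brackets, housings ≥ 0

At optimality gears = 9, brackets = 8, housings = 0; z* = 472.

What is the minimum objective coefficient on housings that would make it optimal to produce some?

28

Binding: coolant and steel. Non-binding: mill time (22 unused).
By complementary slackness, y = 0 for the non-binding constraint.
From A_Bᵀ y = c: 6·y_coolant + 5·y_steel = 40; 2·y_coolant + 2·y_steel = 14.
This yields shadow prices y_coolant = 5, y_steel = 2.
housings enters the basis when its profit ≥ yᵀa₃ = 5·4 + 2·4 = 28.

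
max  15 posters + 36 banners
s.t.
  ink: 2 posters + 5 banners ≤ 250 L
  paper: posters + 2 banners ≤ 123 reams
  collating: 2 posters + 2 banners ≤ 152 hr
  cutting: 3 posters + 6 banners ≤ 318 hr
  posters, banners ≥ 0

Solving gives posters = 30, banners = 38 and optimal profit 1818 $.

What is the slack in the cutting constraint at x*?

cutting used = 3·30 + 6·38 = 318; slack = 318 − 318 = 0.

0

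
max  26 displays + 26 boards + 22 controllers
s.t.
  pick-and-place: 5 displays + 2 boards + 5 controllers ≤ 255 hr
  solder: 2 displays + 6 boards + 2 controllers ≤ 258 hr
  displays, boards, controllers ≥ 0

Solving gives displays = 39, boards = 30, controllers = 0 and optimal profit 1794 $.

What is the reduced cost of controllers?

At the optimum: pick-and-place uses 255 of 255 (binding); solder uses 258 of 258 (binding).
From A_Bᵀ y = c: 5·y_pick-and-place + 2·y_solder = 26; 2·y_pick-and-place + 6·y_solder = 26.
Solving: y_pick-and-place = 4, y_solder = 3.
Reduced cost of controllers: c₃ − yᵀa₃ = 22 − (4·5 + 3·2) = 22 − 26 = -4.

-4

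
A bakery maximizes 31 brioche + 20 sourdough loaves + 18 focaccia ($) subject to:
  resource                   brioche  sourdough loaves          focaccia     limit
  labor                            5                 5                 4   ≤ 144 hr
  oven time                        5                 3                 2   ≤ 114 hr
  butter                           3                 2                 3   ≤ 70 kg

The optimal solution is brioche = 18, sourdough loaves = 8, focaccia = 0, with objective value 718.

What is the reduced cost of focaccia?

-7

Check each constraint at x*: labor 130/144 (slack 14); oven time 114/114 (tight); butter 70/70 (tight).
Slack constraints have shadow price 0 (complementary slackness).
The binding rows give the dual system: 5·y_oven time + 3·y_butter = 31 and 3·y_oven time + 2·y_butter = 20.
→ y_oven time = 2 and y_butter = 7.
Reduced cost of focaccia: c₃ − yᵀa₃ = 18 − (2·2 + 7·3) = 18 − 25 = -7.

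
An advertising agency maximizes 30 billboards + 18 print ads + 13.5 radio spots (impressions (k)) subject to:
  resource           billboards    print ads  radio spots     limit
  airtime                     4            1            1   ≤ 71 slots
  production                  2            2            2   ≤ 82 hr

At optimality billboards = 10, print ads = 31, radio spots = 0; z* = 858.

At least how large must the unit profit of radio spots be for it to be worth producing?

18

Both airtime and production are binding at x*.
The binding rows give the dual system: 4·y_airtime + 2·y_production = 30 and 1·y_airtime + 2·y_production = 18.
This yields shadow prices y_airtime = 4, y_production = 7.
radio spots enters the basis when its profit ≥ yᵀa₃ = 4·1 + 7·2 = 18.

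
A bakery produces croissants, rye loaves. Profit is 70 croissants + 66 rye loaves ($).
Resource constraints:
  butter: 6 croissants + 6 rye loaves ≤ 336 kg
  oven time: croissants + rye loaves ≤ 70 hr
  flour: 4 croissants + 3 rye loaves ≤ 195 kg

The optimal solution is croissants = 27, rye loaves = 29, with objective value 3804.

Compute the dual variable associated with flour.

4

Check each constraint at x*: butter 336/336 (tight); oven time 56/70 (slack 14); flour 195/195 (tight).
Slack constraints have shadow price 0 (complementary slackness).
Dual feasibility on the basic columns requires 6·y_butter + 4·y_flour = 70, 6·y_butter + 3·y_flour = 66.
Solving: y_butter = 9, y_flour = 4.
Shadow price of flour = 4.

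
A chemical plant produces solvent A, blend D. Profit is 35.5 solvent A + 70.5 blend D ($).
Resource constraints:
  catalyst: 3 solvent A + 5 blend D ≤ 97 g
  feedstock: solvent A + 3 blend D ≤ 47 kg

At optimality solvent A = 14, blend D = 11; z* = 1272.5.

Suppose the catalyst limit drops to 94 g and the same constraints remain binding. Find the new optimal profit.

Both catalyst and feedstock are binding at x*.
The binding rows give the dual system: 3·y_catalyst + 1·y_feedstock = 35.5 and 5·y_catalyst + 3·y_feedstock = 70.5.
This yields shadow prices y_catalyst = 9, y_feedstock = 8.5.
Δz = y_catalyst·Δb = 9 × (-3) = -27, so new z* = 1272.5 − 27 = 1245.5.

1245.5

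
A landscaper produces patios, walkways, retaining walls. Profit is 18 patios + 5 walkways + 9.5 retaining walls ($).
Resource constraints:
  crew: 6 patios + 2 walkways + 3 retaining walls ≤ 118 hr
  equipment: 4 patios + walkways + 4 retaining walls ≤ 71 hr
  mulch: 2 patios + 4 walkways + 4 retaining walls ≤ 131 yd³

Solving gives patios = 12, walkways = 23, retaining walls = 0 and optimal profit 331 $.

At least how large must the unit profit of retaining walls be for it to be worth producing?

15

Binding: crew and equipment. Non-binding: mulch (15 unused).
Since mulch is not tight, its dual is 0.
Dual feasibility on the basic columns requires 6·y_crew + 4·y_equipment = 18, 2·y_crew + 1·y_equipment = 5.
Solving: y_crew = 1, y_equipment = 3.
retaining walls enters the basis when its profit ≥ yᵀa₃ = 1·3 + 3·4 = 15.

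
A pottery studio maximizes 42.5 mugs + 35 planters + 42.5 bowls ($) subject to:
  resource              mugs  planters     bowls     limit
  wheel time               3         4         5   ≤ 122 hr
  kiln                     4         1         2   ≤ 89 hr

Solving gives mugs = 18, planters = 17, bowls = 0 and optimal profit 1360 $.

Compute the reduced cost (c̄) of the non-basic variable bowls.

Both wheel time and kiln are binding at x*.
Dual feasibility on the basic columns requires 3·y_wheel time + 4·y_kiln = 42.5, 4·y_wheel time + 1·y_kiln = 35.
→ y_wheel time = 7.5 and y_kiln = 5.
Reduced cost of bowls: c₃ − yᵀa₃ = 42.5 − (7.5·5 + 5·2) = 42.5 − 47.5 = -5.

-5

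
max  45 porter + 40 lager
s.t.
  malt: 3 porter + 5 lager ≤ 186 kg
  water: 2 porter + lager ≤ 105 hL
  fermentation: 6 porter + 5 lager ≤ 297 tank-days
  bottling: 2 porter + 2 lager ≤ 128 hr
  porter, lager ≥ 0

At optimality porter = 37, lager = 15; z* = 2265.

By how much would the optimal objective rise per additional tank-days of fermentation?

Binding: malt and fermentation. Non-binding: water (16 unused), bottling (24 unused).
By complementary slackness, y = 0 for the non-binding constraints.
From A_Bᵀ y = c: 3·y_malt + 6·y_fermentation = 45; 5·y_malt + 5·y_fermentation = 40.
Solving: y_malt = 1, y_fermentation = 7.
Shadow price of fermentation = 7.

7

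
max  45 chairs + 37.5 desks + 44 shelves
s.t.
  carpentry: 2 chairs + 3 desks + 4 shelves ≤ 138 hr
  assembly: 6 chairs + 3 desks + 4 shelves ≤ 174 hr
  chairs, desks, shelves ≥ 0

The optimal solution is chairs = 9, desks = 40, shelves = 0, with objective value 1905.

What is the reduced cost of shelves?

Check each constraint at x*: carpentry 138/138 (tight); assembly 174/174 (tight).
The binding rows give the dual system: 2·y_carpentry + 6·y_assembly = 45 and 3·y_carpentry + 3·y_assembly = 37.5.
This yields shadow prices y_carpentry = 7.5, y_assembly = 5.
Reduced cost of shelves: c₃ − yᵀa₃ = 44 − (7.5·4 + 5·4) = 44 − 50 = -6.

-6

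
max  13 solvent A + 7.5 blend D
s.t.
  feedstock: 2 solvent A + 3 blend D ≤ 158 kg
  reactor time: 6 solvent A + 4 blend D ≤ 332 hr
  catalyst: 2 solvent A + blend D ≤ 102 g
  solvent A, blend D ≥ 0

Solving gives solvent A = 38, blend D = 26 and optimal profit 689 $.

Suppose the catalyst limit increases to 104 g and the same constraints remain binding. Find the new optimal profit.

Binding: reactor time and catalyst. Non-binding: feedstock (4 unused).
Since feedstock is not tight, its dual is 0.
Dual feasibility on the basic columns requires 6·y_reactor time + 2·y_catalyst = 13, 4·y_reactor time + 1·y_catalyst = 7.5.
This yields shadow prices y_reactor time = 1, y_catalyst = 3.5.
Δz = y_catalyst·Δb = 3.5 × (2) = 7, so new z* = 689 + 7 = 696.

696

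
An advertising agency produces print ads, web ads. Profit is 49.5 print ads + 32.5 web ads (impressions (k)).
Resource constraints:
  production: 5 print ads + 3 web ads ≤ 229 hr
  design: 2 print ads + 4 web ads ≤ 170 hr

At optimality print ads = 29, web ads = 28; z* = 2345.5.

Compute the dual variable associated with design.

1

At the optimum: production uses 229 of 229 (binding); design uses 170 of 170 (binding).
The binding rows give the dual system: 5·y_production + 2·y_design = 49.5 and 3·y_production + 4·y_design = 32.5.
This yields shadow prices y_production = 9.5, y_design = 1.
Shadow price of design = 1.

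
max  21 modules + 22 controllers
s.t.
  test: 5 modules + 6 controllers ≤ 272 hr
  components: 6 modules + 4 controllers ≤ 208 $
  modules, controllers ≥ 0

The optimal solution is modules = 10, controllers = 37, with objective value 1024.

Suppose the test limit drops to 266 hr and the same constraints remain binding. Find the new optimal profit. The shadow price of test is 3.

Δb = -6, so new z* = 1024 + (3)·(-6) = 1024 − 18 = 1006.

1006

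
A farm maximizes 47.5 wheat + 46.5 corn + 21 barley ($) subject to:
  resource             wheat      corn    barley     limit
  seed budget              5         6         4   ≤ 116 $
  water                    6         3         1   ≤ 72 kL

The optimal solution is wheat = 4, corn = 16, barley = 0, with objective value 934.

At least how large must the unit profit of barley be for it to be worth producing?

Check each constraint at x*: seed budget 116/116 (tight); water 72/72 (tight).
From A_Bᵀ y = c: 5·y_seed budget + 6·y_water = 47.5; 6·y_seed budget + 3·y_water = 46.5.
This yields shadow prices y_seed budget = 6.5, y_water = 2.5.
barley enters the basis when its profit ≥ yᵀa₃ = 6.5·4 + 2.5·1 = 28.5.

28.5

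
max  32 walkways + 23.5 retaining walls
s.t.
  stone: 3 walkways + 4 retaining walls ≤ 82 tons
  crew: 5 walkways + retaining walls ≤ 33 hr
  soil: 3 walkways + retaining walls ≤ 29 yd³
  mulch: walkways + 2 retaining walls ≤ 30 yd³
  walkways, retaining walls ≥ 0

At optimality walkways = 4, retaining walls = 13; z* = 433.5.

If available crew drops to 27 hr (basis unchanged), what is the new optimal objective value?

Binding: crew and mulch. Non-binding: stone (18 unused), soil (4 unused).
Since stone, soil are not tight, their duals are 0.
From A_Bᵀ y = c: 5·y_crew + 1·y_mulch = 32; 1·y_crew + 2·y_mulch = 23.5.
→ y_crew = 4.5 and y_mulch = 9.5.
Δz = y_crew·Δb = 4.5 × (-6) = -27, so new z* = 433.5 − 27 = 406.5.

406.5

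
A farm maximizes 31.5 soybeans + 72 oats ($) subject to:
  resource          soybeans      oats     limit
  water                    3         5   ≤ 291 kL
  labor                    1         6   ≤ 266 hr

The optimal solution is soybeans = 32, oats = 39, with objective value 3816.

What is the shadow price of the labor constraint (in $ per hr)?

Both water and labor are binding at x*.
The binding rows give the dual system: 3·y_water + 1·y_labor = 31.5 and 5·y_water + 6·y_labor = 72.
This yields shadow prices y_water = 9, y_labor = 4.5.
Shadow price of labor = 4.5.

4.5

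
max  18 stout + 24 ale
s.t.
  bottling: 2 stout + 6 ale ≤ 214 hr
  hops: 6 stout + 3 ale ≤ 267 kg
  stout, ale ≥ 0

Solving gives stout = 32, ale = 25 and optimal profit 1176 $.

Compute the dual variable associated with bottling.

Check each constraint at x*: bottling 214/214 (tight); hops 267/267 (tight).
From A_Bᵀ y = c: 2·y_bottling + 6·y_hops = 18; 6·y_bottling + 3·y_hops = 24.
→ y_bottling = 3 and y_hops = 2.
Shadow price of bottling = 3.

3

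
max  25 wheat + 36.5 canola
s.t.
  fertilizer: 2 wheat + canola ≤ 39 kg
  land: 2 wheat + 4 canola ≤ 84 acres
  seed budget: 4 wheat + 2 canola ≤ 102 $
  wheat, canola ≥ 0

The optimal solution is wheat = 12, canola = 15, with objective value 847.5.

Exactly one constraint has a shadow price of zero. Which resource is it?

seed budget

fertilizer: 39/39 (binding)
land: 84/84 (binding)
seed budget: 78/102 (slack 24)
By complementary slackness, a constraint with positive slack has shadow price 0 → seed budget.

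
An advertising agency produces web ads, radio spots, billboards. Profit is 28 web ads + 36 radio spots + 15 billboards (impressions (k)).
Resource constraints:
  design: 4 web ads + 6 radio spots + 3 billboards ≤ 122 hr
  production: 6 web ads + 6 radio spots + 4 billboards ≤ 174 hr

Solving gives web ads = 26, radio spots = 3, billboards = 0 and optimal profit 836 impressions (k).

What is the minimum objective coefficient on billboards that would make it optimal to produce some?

20

Check each constraint at x*: design 122/122 (tight); production 174/174 (tight).
The binding rows give the dual system: 4·y_design + 6·y_production = 28 and 6·y_design + 6·y_production = 36.
This yields shadow prices y_design = 4, y_production = 2.
billboards enters the basis when its profit ≥ yᵀa₃ = 4·3 + 2·4 = 20.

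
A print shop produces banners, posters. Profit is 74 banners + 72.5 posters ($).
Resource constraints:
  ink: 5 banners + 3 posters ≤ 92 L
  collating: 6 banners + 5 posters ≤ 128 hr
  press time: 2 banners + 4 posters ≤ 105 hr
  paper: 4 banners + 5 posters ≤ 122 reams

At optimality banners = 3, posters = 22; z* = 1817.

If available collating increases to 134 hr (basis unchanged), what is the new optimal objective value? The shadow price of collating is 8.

Δb = 6, so new z* = 1817 + (8)·(6) = 1817 + 48 = 1865.

1865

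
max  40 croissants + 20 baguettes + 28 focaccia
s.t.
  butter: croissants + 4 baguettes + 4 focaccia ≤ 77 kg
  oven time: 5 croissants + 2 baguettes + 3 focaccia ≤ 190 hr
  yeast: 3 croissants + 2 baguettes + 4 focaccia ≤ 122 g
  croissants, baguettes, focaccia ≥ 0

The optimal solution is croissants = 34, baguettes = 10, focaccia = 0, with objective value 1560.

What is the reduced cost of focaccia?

Binding: oven time and yeast. Non-binding: butter (3 unused).
Slack constraints have shadow price 0 (complementary slackness).
Dual feasibility on the basic columns requires 5·y_oven time + 3·y_yeast = 40, 2·y_oven time + 2·y_yeast = 20.
→ y_oven time = 5 and y_yeast = 5.
Reduced cost of focaccia: c₃ − yᵀa₃ = 28 − (5·3 + 5·4) = 28 − 35 = -7.

-7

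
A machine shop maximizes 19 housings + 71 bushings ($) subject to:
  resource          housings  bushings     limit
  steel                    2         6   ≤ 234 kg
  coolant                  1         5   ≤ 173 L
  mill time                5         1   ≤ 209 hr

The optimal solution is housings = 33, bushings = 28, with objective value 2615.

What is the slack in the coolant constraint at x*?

coolant used = 1·33 + 5·28 = 173; slack = 173 − 173 = 0.

0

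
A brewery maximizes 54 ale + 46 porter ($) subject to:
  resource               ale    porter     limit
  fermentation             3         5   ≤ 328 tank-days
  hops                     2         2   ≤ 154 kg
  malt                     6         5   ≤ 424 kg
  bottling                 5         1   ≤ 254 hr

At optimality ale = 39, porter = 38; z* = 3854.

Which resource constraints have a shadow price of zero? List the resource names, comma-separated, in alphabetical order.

fermentation: 307/328 (slack 21)
hops: 154/154 (binding)
malt: 424/424 (binding)
bottling: 233/254 (slack 21)
By complementary slackness, a constraint with positive slack has shadow price 0 → bottling, fermentation.

bottling, fermentation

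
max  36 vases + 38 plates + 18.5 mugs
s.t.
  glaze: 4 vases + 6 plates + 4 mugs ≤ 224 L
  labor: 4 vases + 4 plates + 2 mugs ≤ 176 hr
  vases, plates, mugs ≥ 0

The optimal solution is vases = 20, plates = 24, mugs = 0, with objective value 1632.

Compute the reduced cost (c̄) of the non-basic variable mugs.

-1.5

At the optimum: glaze uses 224 of 224 (binding); labor uses 176 of 176 (binding).
From A_Bᵀ y = c: 4·y_glaze + 4·y_labor = 36; 6·y_glaze + 4·y_labor = 38.
Solving: y_glaze = 1, y_labor = 8.
Reduced cost of mugs: c₃ − yᵀa₃ = 18.5 − (1·4 + 8·2) = 18.5 − 20 = -1.5.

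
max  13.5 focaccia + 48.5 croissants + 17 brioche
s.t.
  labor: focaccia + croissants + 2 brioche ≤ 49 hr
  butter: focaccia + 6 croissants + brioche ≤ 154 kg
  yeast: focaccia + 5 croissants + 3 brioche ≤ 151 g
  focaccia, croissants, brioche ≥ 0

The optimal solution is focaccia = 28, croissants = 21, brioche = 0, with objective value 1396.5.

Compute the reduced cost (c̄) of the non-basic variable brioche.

-3

Binding: labor and butter. Non-binding: yeast (18 unused).
Slack constraints have shadow price 0 (complementary slackness).
From A_Bᵀ y = c: 1·y_labor + 1·y_butter = 13.5; 1·y_labor + 6·y_butter = 48.5.
Solving: y_labor = 6.5, y_butter = 7.
Reduced cost of brioche: c₃ − yᵀa₃ = 17 − (6.5·2 + 7·1) = 17 − 20 = -3.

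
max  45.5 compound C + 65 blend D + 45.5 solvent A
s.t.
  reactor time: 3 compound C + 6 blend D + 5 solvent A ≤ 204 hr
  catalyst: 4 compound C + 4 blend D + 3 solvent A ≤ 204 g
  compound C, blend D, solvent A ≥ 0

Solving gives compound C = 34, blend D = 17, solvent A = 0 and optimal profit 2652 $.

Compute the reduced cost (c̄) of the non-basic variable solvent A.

-6.5

Check each constraint at x*: reactor time 204/204 (tight); catalyst 204/204 (tight).
Dual feasibility on the basic columns requires 3·y_reactor time + 4·y_catalyst = 45.5, 6·y_reactor time + 4·y_catalyst = 65.
Solving: y_reactor time = 6.5, y_catalyst = 6.5.
Reduced cost of solvent A: c₃ − yᵀa₃ = 45.5 − (6.5·5 + 6.5·3) = 45.5 − 52 = -6.5.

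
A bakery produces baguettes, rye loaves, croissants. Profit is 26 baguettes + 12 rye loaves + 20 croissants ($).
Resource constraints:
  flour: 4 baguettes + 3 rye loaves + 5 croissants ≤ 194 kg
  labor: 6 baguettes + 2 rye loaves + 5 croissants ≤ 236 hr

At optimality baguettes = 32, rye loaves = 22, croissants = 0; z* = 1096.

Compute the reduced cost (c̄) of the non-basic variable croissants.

Both flour and labor are binding at x*.
From A_Bᵀ y = c: 4·y_flour + 6·y_labor = 26; 3·y_flour + 2·y_labor = 12.
Solving: y_flour = 2, y_labor = 3.
Reduced cost of croissants: c₃ − yᵀa₃ = 20 − (2·5 + 3·5) = 20 − 25 = -5.

-5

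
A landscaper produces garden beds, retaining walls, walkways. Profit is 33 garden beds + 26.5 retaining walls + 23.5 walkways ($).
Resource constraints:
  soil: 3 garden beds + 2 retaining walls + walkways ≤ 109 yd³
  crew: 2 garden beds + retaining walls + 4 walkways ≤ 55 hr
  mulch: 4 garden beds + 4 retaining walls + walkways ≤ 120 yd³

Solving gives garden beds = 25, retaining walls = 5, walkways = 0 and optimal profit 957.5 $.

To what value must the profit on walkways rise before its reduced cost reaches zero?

Binding: crew and mulch. Non-binding: soil (24 unused).
Slack constraints have shadow price 0 (complementary slackness).
Dual feasibility on the basic columns requires 2·y_crew + 4·y_mulch = 33, 1·y_crew + 4·y_mulch = 26.5.
→ y_crew = 6.5 and y_mulch = 5.
walkways enters the basis when its profit ≥ yᵀa₃ = 6.5·4 + 5·1 = 31.

31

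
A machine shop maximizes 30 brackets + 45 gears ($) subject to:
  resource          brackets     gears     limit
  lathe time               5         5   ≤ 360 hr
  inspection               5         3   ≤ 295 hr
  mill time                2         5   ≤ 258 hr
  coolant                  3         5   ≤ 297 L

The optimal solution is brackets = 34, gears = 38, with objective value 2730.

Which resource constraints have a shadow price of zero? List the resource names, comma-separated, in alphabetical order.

lathe time: 360/360 (binding)
inspection: 284/295 (slack 11)
mill time: 258/258 (binding)
coolant: 292/297 (slack 5)
By complementary slackness, a constraint with positive slack has shadow price 0 → coolant, inspection.

coolant, inspection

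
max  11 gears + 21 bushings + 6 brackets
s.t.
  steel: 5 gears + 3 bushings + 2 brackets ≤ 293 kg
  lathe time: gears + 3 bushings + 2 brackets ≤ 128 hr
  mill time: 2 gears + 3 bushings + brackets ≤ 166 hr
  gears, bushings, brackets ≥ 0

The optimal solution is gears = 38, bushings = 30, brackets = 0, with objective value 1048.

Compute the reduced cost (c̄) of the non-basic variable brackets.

At the optimum: steel uses 280 of 293 (slack = 13); lathe time uses 128 of 128 (binding); mill time uses 166 of 166 (binding).
Slack constraints have shadow price 0 (complementary slackness).
The binding rows give the dual system: 1·y_lathe time + 2·y_mill time = 11 and 3·y_lathe time + 3·y_mill time = 21.
Solving: y_lathe time = 3, y_mill time = 4.
Reduced cost of brackets: c₃ − yᵀa₃ = 6 − (3·2 + 4·1) = 6 − 10 = -4.

-4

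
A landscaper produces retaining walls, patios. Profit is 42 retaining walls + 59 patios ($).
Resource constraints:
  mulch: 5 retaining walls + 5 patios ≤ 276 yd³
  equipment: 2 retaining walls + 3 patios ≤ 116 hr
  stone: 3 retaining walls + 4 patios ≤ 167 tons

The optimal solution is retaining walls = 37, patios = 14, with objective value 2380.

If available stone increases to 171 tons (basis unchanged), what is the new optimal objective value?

Check each constraint at x*: mulch 255/276 (slack 21); equipment 116/116 (tight); stone 167/167 (tight).
Slack constraints have shadow price 0 (complementary slackness).
From A_Bᵀ y = c: 2·y_equipment + 3·y_stone = 42; 3·y_equipment + 4·y_stone = 59.
This yields shadow prices y_equipment = 9, y_stone = 8.
Δz = y_stone·Δb = 8 × (4) = 32, so new z* = 2380 + 32 = 2412.

2412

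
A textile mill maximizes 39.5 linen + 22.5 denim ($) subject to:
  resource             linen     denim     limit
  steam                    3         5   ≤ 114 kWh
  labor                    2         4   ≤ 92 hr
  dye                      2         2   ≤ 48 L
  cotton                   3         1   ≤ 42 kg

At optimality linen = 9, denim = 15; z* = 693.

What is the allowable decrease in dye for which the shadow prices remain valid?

Binding constraints: dye, cotton. The basis is B = [[2,2],[3,1]] with det -4.
Per unit decrease in dye, x* moves by d = (0.25, -0.75).
The basis stays optimal until denim reaches 0; allowable decrease = 20 L.

20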